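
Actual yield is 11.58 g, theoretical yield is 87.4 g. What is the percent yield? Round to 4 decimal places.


% yield = 100 * actual / theoretical
% yield = 100 * 11.58 / 87.4
% yield = 13.24942792 %, rounded to 4 dp:

13.2494 %


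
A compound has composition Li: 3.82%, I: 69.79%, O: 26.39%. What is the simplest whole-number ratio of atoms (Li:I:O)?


Assume 100 g of compound, divide each mass% by atomic mass to get moles, then normalize by the smallest to get a raw atom ratio.
Moles per 100 g: Li: 3.82/6.941 = 0.5504, I: 69.79/126.904 = 0.5499, O: 26.39/15.999 = 1.6495
Raw ratio (divide by min = 0.5499): Li: 1.001, I: 1.0, O: 2.999
Multiply by 1 to clear fractions: Li: 1.001 ~= 1, I: 1.0 ~= 1, O: 2.999 ~= 3
Reduce by GCD to get the simplest whole-number ratio:

1:1:3


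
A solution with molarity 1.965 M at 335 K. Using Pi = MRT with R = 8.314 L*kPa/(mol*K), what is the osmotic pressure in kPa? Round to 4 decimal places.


Osmotic pressure (van't Hoff): Pi = M*R*T.
RT = 8.314 * 335 = 2785.19
Pi = 1.965 * 2785.19
Pi = 5472.89835 kPa, rounded to 4 dp:

5472.8984 kPa


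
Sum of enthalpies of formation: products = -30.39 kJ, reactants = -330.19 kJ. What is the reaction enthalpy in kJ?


dH_rxn = sum(dH_f products) - sum(dH_f reactants)
dH_rxn = -30.39 - (-330.19)
dH_rxn = 299.8 kJ:

299.80 kJ


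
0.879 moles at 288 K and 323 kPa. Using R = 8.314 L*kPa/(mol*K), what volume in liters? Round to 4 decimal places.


PV = nRT, solve for V = nRT / P.
nRT = 0.879 * 8.314 * 288 = 2104.7057
V = 2104.7057 / 323
V = 6.51611672 L, rounded to 4 dp:

6.5161 L


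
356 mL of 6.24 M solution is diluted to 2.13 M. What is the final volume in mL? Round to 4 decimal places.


Dilution: M1*V1 = M2*V2, solve for V2.
V2 = M1*V1 / M2
V2 = 6.24 * 356 / 2.13
V2 = 2221.44 / 2.13
V2 = 1042.92957746 mL, rounded to 4 dp:

1042.9296 mL


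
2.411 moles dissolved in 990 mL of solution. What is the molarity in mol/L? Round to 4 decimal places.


Convert volume to liters: V_L = V_mL / 1000.
V_L = 990 / 1000 = 0.99 L
M = n / V_L = 2.411 / 0.99
M = 2.43535354 mol/L, rounded to 4 dp:

2.4354 mol/L


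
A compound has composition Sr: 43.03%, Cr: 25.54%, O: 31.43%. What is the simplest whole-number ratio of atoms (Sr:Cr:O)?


Assume 100 g of compound, divide each mass% by atomic mass to get moles, then normalize by the smallest to get a raw atom ratio.
Moles per 100 g: Sr: 43.03/87.62 = 0.4911, Cr: 25.54/51.996 = 0.4912, O: 31.43/15.999 = 1.9645
Raw ratio (divide by min = 0.4911): Sr: 1.0, Cr: 1.0, O: 4.0
Multiply by 1 to clear fractions: Sr: 1.0 ~= 1, Cr: 1.0 ~= 1, O: 4.0 ~= 4
Reduce by GCD to get the simplest whole-number ratio:

1:1:4


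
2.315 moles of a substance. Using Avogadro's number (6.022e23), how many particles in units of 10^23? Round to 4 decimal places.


N = n * NA, then divide by 1e23 for the requested units.
N / 1e23 = n * 6.022
N / 1e23 = 2.315 * 6.022
N / 1e23 = 13.94093, rounded to 4 dp:

13.9409


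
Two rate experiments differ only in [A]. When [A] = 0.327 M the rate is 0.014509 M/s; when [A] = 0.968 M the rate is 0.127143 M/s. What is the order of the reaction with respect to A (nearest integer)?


Rate is proportional to [A]^n, so rate2/rate1 = ([A]2/[A]1)^n. Take logs to solve for n.
rate2/rate1 = 0.127143 / 0.014509 = 8.763
[A]2/[A]1 = 0.968 / 0.327 = 2.9602
n = ln(8.763) / ln(2.9602) = 2.0
Nearest integer order:

2


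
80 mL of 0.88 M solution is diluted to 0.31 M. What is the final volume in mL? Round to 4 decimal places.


Dilution: M1*V1 = M2*V2, solve for V2.
V2 = M1*V1 / M2
V2 = 0.88 * 80 / 0.31
V2 = 70.4 / 0.31
V2 = 227.09677419 mL, rounded to 4 dp:

227.0968 mL


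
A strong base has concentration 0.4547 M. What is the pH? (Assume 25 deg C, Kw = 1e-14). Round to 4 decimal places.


A strong base dissociates completely, so [OH-] equals the given concentration.
pOH = -log10([OH-]) = -log10(0.4547) = 0.342275
pH = 14 - pOH = 14 - 0.342275
pH = 13.657725, rounded to 4 dp:

13.6577


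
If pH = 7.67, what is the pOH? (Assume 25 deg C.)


At 25 deg C, pH + pOH = 14.
pOH = 14 - pH = 14 - 7.67
pOH = 6.33:

6.33


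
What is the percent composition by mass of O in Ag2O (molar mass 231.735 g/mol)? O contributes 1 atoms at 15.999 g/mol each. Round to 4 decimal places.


pct = 100 * (n_elem * M_elem) / M_total
mass_contribution = 1 * 15.999 = 15.999 g/mol
pct = 100 * 15.999 / 231.735
pct = 6.90400673 %, rounded to 4 dp:

6.9040 %


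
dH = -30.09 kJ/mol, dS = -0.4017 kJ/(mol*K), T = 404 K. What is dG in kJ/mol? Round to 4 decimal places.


Gibbs: dG = dH - T*dS (consistent units, dS already in kJ/(mol*K)).
T*dS = 404 * -0.4017 = -162.2868
dG = -30.09 - (-162.2868)
dG = 132.1968 kJ/mol, rounded to 4 dp:

132.1968 kJ/mol


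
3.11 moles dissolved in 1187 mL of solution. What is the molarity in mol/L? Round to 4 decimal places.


Convert volume to liters: V_L = V_mL / 1000.
V_L = 1187 / 1000 = 1.187 L
M = n / V_L = 3.11 / 1.187
M = 2.62005055 mol/L, rounded to 4 dp:

2.6201 mol/L


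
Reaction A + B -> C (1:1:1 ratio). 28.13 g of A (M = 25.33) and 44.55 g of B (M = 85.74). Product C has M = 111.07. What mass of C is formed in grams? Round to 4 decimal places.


Find moles of each reactant; the smaller value is the limiting reagent in a 1:1:1 reaction, so moles_C equals moles of the limiter.
n_A = mass_A / M_A = 28.13 / 25.33 = 1.110541 mol
n_B = mass_B / M_B = 44.55 / 85.74 = 0.519594 mol
Limiting reagent: B (smaller), n_limiting = 0.519594 mol
mass_C = n_limiting * M_C = 0.519594 * 111.07
mass_C = 57.71130558 g, rounded to 4 dp:

57.7113 g


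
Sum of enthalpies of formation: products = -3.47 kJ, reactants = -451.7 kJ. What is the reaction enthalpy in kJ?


dH_rxn = sum(dH_f products) - sum(dH_f reactants)
dH_rxn = -3.47 - (-451.7)
dH_rxn = 448.23 kJ:

448.23 kJ


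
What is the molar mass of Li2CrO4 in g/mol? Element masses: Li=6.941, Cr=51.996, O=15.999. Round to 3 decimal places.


M = sum(count * atomic_mass) over atoms.
M = 2*6.941 + 1*51.996 + 4*15.999
M = 13.882 + 51.996 + 63.996
M = 129.874 g/mol, rounded to 3 dp:

129.874 g/mol


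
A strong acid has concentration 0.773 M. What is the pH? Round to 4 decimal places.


A strong acid dissociates completely, so [H+] equals the given concentration.
pH = -log10([H+]) = -log10(0.773)
pH = 0.11182051, rounded to 4 dp:

0.1118


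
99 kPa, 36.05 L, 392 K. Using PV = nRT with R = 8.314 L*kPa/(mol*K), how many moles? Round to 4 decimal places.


PV = nRT, solve for n = PV / (RT).
PV = 99 * 36.05 = 3568.95
RT = 8.314 * 392 = 3259.088
n = 3568.95 / 3259.088
n = 1.09507629 mol, rounded to 4 dp:

1.0951 mol


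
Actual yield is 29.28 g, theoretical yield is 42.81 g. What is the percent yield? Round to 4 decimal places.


% yield = 100 * actual / theoretical
% yield = 100 * 29.28 / 42.81
% yield = 68.39523476 %, rounded to 4 dp:

68.3952 %


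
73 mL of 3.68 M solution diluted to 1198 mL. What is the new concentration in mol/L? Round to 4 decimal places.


Dilution: M1*V1 = M2*V2, solve for M2.
M2 = M1*V1 / V2
M2 = 3.68 * 73 / 1198
M2 = 268.64 / 1198
M2 = 0.2242404 mol/L, rounded to 4 dp:

0.2242 mol/L


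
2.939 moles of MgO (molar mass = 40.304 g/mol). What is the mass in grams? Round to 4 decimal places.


mass = n * M
mass = 2.939 * 40.304
mass = 118.453456 g, rounded to 4 dp:

118.4535 g


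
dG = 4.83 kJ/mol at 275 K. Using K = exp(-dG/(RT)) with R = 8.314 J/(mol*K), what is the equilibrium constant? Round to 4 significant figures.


dG is in kJ/mol; multiply by 1000 to match R in J/(mol*K).
RT = 8.314 * 275 = 2286.35 J/mol
exponent = -dG*1000 / (RT) = -(4.83*1000) / 2286.35 = -2.11253745
K = exp(-2.11253745)
K = 0.12093072, rounded to 4 significant figures:

0.1209


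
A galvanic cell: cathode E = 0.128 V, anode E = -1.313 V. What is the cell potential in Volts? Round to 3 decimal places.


Standard cell potential: E_cell = E_cathode - E_anode.
E_cell = 0.128 - (-1.313)
E_cell = 1.441 V, rounded to 3 dp:

1.441 V


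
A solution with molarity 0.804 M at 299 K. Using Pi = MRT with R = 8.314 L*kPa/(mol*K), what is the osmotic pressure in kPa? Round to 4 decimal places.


Osmotic pressure (van't Hoff): Pi = M*R*T.
RT = 8.314 * 299 = 2485.886
Pi = 0.804 * 2485.886
Pi = 1998.652344 kPa, rounded to 4 dp:

1998.6523 kPa


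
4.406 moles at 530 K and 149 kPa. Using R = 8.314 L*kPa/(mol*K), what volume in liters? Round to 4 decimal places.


PV = nRT, solve for V = nRT / P.
nRT = 4.406 * 8.314 * 530 = 19414.6865
V = 19414.6865 / 149
V = 130.2999094 L, rounded to 4 dp:

130.2999 L


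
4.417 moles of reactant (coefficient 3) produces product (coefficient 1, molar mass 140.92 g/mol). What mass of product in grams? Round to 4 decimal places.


Use the coefficient ratio to convert reactant moles to product moles, then multiply by the product's molar mass.
moles_P = moles_R * (coeff_P / coeff_R) = 4.417 * (1/3) = 1.472333
mass_P = moles_P * M_P = 1.472333 * 140.92
mass_P = 207.48116636 g, rounded to 4 dp:

207.4812 g


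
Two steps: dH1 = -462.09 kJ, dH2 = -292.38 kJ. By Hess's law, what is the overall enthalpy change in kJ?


Hess's law: enthalpy is a state function, so add the step enthalpies.
dH_total = dH1 + dH2 = -462.09 + (-292.38)
dH_total = -754.47 kJ:

-754.47 kJ


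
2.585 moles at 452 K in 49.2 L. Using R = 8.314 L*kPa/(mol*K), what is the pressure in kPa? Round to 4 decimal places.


PV = nRT, solve for P = nRT / V.
nRT = 2.585 * 8.314 * 452 = 9714.2439
P = 9714.2439 / 49.2
P = 197.44398171 kPa, rounded to 4 dp:

197.4440 kPa


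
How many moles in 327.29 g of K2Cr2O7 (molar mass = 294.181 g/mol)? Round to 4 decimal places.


n = mass / M
n = 327.29 / 294.181
n = 1.11254636 mol, rounded to 4 dp:

1.1125 mol


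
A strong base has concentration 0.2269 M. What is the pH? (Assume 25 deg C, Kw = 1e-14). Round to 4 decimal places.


A strong base dissociates completely, so [OH-] equals the given concentration.
pOH = -log10([OH-]) = -log10(0.2269) = 0.644166
pH = 14 - pOH = 14 - 0.644166
pH = 13.355834, rounded to 4 dp:

13.3558


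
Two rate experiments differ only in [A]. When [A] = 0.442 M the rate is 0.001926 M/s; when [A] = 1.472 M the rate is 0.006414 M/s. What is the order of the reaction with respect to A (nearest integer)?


Rate is proportional to [A]^n, so rate2/rate1 = ([A]2/[A]1)^n. Take logs to solve for n.
rate2/rate1 = 0.006414 / 0.001926 = 3.3302
[A]2/[A]1 = 1.472 / 0.442 = 3.3303
n = ln(3.3302) / ln(3.3303) = 1.0
Nearest integer order:

1


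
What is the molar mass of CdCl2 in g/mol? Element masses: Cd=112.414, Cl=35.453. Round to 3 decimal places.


M = sum(count * atomic_mass) over atoms.
M = 1*112.414 + 2*35.453
M = 112.414 + 70.906
M = 183.32 g/mol, rounded to 3 dp:

183.320 g/mol


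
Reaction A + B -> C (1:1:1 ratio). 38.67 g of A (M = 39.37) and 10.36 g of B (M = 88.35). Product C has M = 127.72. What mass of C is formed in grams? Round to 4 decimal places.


Find moles of each reactant; the smaller value is the limiting reagent in a 1:1:1 reaction, so moles_C equals moles of the limiter.
n_A = mass_A / M_A = 38.67 / 39.37 = 0.98222 mol
n_B = mass_B / M_B = 10.36 / 88.35 = 0.117261 mol
Limiting reagent: B (smaller), n_limiting = 0.117261 mol
mass_C = n_limiting * M_C = 0.117261 * 127.72
mass_C = 14.97657492 g, rounded to 4 dp:

14.9766 g


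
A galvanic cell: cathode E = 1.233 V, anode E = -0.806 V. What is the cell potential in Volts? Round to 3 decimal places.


Standard cell potential: E_cell = E_cathode - E_anode.
E_cell = 1.233 - (-0.806)
E_cell = 2.039 V, rounded to 3 dp:

2.039 V


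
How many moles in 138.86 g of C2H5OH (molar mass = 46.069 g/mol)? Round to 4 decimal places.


n = mass / M
n = 138.86 / 46.069
n = 3.01417439 mol, rounded to 4 dp:

3.0142 mol


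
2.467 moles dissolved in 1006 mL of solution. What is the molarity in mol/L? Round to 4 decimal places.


Convert volume to liters: V_L = V_mL / 1000.
V_L = 1006 / 1000 = 1.006 L
M = n / V_L = 2.467 / 1.006
M = 2.45228628 mol/L, rounded to 4 dp:

2.4523 mol/L


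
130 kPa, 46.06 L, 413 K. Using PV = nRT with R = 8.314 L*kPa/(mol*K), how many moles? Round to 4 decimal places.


PV = nRT, solve for n = PV / (RT).
PV = 130 * 46.06 = 5987.8
RT = 8.314 * 413 = 3433.682
n = 5987.8 / 3433.682
n = 1.74384232 mol, rounded to 4 dp:

1.7438 mol


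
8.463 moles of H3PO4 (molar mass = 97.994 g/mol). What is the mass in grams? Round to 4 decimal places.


mass = n * M
mass = 8.463 * 97.994
mass = 829.323222 g, rounded to 4 dp:

829.3232 g


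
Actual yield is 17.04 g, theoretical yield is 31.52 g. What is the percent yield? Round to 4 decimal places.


% yield = 100 * actual / theoretical
% yield = 100 * 17.04 / 31.52
% yield = 54.06091371 %, rounded to 4 dp:

54.0609 %


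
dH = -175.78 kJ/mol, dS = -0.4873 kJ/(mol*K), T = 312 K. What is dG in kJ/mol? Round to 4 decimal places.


Gibbs: dG = dH - T*dS (consistent units, dS already in kJ/(mol*K)).
T*dS = 312 * -0.4873 = -152.0376
dG = -175.78 - (-152.0376)
dG = -23.7424 kJ/mol, rounded to 4 dp:

-23.7424 kJ/mol


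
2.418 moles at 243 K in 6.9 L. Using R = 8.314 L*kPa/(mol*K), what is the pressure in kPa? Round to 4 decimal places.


PV = nRT, solve for P = nRT / V.
nRT = 2.418 * 8.314 * 243 = 4885.0902
P = 4885.0902 / 6.9
P = 707.98408696 kPa, rounded to 4 dp:

707.9841 kPa


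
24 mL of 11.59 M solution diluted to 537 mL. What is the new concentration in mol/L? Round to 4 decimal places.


Dilution: M1*V1 = M2*V2, solve for M2.
M2 = M1*V1 / V2
M2 = 11.59 * 24 / 537
M2 = 278.16 / 537
M2 = 0.51798883 mol/L, rounded to 4 dp:

0.5180 mol/L


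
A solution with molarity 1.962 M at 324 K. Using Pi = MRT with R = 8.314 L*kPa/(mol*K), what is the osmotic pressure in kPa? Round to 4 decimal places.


Osmotic pressure (van't Hoff): Pi = M*R*T.
RT = 8.314 * 324 = 2693.736
Pi = 1.962 * 2693.736
Pi = 5285.110032 kPa, rounded to 4 dp:

5285.1100 kPa


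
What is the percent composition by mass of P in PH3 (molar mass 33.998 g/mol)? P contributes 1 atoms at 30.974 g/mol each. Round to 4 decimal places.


pct = 100 * (n_elem * M_elem) / M_total
mass_contribution = 1 * 30.974 = 30.974 g/mol
pct = 100 * 30.974 / 33.998
pct = 91.10535914 %, rounded to 4 dp:

91.1054 %


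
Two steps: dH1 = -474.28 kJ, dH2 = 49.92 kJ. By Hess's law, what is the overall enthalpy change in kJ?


Hess's law: enthalpy is a state function, so add the step enthalpies.
dH_total = dH1 + dH2 = -474.28 + (49.92)
dH_total = -424.36 kJ:

-424.36 kJ


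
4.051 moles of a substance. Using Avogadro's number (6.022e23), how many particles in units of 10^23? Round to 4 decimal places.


N = n * NA, then divide by 1e23 for the requested units.
N / 1e23 = n * 6.022
N / 1e23 = 4.051 * 6.022
N / 1e23 = 24.395122, rounded to 4 dp:

24.3951


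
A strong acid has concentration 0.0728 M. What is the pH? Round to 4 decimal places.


A strong acid dissociates completely, so [H+] equals the given concentration.
pH = -log10([H+]) = -log10(0.0728)
pH = 1.13786862, rounded to 4 dp:

1.1379


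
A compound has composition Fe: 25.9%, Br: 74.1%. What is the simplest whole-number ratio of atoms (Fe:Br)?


Assume 100 g of compound, divide each mass% by atomic mass to get moles, then normalize by the smallest to get a raw atom ratio.
Moles per 100 g: Fe: 25.9/55.845 = 0.4638, Br: 74.1/79.904 = 0.9274
Raw ratio (divide by min = 0.4638): Fe: 1.0, Br: 2.0
Multiply by 1 to clear fractions: Fe: 1.0 ~= 1, Br: 2.0 ~= 2
Reduce by GCD to get the simplest whole-number ratio:

1:2


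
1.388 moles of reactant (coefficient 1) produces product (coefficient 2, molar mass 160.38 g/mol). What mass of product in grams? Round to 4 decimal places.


Use the coefficient ratio to convert reactant moles to product moles, then multiply by the product's molar mass.
moles_P = moles_R * (coeff_P / coeff_R) = 1.388 * (2/1) = 2.776
mass_P = moles_P * M_P = 2.776 * 160.38
mass_P = 445.21488 g, rounded to 4 dp:

445.2149 g


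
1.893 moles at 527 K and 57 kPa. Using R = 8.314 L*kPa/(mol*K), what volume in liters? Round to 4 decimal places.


PV = nRT, solve for V = nRT / P.
nRT = 1.893 * 8.314 * 527 = 8294.1379
V = 8294.1379 / 57
V = 145.51119123 L, rounded to 4 dp:

145.5112 L


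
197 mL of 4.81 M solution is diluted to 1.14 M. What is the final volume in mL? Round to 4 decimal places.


Dilution: M1*V1 = M2*V2, solve for V2.
V2 = M1*V1 / M2
V2 = 4.81 * 197 / 1.14
V2 = 947.57 / 1.14
V2 = 831.20175439 mL, rounded to 4 dp:

831.2018 mL


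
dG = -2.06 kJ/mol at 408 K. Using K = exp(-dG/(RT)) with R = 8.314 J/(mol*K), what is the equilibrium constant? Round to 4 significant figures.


dG is in kJ/mol; multiply by 1000 to match R in J/(mol*K).
RT = 8.314 * 408 = 3392.112 J/mol
exponent = -dG*1000 / (RT) = -(-2.06*1000) / 3392.112 = 0.60729127
K = exp(0.60729127)
K = 1.8354529, rounded to 4 significant figures:

1.835


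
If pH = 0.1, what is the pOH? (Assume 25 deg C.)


At 25 deg C, pH + pOH = 14.
pOH = 14 - pH = 14 - 0.1
pOH = 13.9:

13.90


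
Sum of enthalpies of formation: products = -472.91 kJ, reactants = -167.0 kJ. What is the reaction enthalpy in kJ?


dH_rxn = sum(dH_f products) - sum(dH_f reactants)
dH_rxn = -472.91 - (-167.0)
dH_rxn = -305.91 kJ:

-305.91 kJ


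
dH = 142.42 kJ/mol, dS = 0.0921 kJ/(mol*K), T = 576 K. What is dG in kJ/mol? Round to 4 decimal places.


Gibbs: dG = dH - T*dS (consistent units, dS already in kJ/(mol*K)).
T*dS = 576 * 0.0921 = 53.0496
dG = 142.42 - (53.0496)
dG = 89.3704 kJ/mol, rounded to 4 dp:

89.3704 kJ/mol


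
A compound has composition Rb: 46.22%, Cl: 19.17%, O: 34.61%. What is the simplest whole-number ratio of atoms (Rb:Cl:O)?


Assume 100 g of compound, divide each mass% by atomic mass to get moles, then normalize by the smallest to get a raw atom ratio.
Moles per 100 g: Rb: 46.22/85.468 = 0.5408, Cl: 19.17/35.453 = 0.5407, O: 34.61/15.999 = 2.1633
Raw ratio (divide by min = 0.5407): Rb: 1.0, Cl: 1.0, O: 4.001
Multiply by 1 to clear fractions: Rb: 1.0 ~= 1, Cl: 1.0 ~= 1, O: 4.001 ~= 4
Reduce by GCD to get the simplest whole-number ratio:

1:1:4


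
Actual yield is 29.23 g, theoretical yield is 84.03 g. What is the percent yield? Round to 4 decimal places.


% yield = 100 * actual / theoretical
% yield = 100 * 29.23 / 84.03
% yield = 34.78519576 %, rounded to 4 dp:

34.7852 %


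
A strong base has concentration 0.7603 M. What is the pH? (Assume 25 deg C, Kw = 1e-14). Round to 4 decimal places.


A strong base dissociates completely, so [OH-] equals the given concentration.
pOH = -log10([OH-]) = -log10(0.7603) = 0.119015
pH = 14 - pOH = 14 - 0.119015
pH = 13.880985, rounded to 4 dp:

13.8810


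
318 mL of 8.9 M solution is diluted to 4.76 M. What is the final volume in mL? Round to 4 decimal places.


Dilution: M1*V1 = M2*V2, solve for V2.
V2 = M1*V1 / M2
V2 = 8.9 * 318 / 4.76
V2 = 2830.2 / 4.76
V2 = 594.57983193 mL, rounded to 4 dp:

594.5798 mL


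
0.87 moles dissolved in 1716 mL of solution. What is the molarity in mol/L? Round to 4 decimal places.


Convert volume to liters: V_L = V_mL / 1000.
V_L = 1716 / 1000 = 1.716 L
M = n / V_L = 0.87 / 1.716
M = 0.50699301 mol/L, rounded to 4 dp:

0.5070 mol/L


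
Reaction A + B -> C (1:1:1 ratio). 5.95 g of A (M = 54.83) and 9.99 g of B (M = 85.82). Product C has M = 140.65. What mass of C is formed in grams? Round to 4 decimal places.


Find moles of each reactant; the smaller value is the limiting reagent in a 1:1:1 reaction, so moles_C equals moles of the limiter.
n_A = mass_A / M_A = 5.95 / 54.83 = 0.108517 mol
n_B = mass_B / M_B = 9.99 / 85.82 = 0.116406 mol
Limiting reagent: A (smaller), n_limiting = 0.108517 mol
mass_C = n_limiting * M_C = 0.108517 * 140.65
mass_C = 15.26291605 g, rounded to 4 dp:

15.2629 g


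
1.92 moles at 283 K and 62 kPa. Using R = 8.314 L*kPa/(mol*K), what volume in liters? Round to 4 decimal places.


PV = nRT, solve for V = nRT / P.
nRT = 1.92 * 8.314 * 283 = 4517.495
V = 4517.495 / 62
V = 72.86282258 L, rounded to 4 dp:

72.8628 L


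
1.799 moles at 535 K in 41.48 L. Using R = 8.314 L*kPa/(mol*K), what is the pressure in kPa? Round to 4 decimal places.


PV = nRT, solve for P = nRT / V.
nRT = 1.799 * 8.314 * 535 = 8001.934
P = 8001.934 / 41.48
P = 192.91065574 kPa, rounded to 4 dp:

192.9107 kPa


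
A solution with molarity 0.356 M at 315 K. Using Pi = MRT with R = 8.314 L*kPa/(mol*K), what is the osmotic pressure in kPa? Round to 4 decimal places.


Osmotic pressure (van't Hoff): Pi = M*R*T.
RT = 8.314 * 315 = 2618.91
Pi = 0.356 * 2618.91
Pi = 932.33196 kPa, rounded to 4 dp:

932.3320 kPa


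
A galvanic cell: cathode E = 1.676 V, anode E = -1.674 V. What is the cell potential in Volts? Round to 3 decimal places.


Standard cell potential: E_cell = E_cathode - E_anode.
E_cell = 1.676 - (-1.674)
E_cell = 3.35 V, rounded to 3 dp:

3.350 V


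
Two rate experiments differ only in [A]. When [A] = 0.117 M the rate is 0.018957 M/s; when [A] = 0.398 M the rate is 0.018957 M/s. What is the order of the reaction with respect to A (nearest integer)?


Rate is proportional to [A]^n, so rate2/rate1 = ([A]2/[A]1)^n. Take logs to solve for n.
rate2/rate1 = 0.018957 / 0.018957 = 1.0
[A]2/[A]1 = 0.398 / 0.117 = 3.4017
n = ln(1.0) / ln(3.4017) = 0.0
Nearest integer order:

0


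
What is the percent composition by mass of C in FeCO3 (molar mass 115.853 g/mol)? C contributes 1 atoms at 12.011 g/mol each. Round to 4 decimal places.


pct = 100 * (n_elem * M_elem) / M_total
mass_contribution = 1 * 12.011 = 12.011 g/mol
pct = 100 * 12.011 / 115.853
pct = 10.3674484 %, rounded to 4 dp:

10.3674 %


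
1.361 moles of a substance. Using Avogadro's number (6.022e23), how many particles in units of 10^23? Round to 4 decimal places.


N = n * NA, then divide by 1e23 for the requested units.
N / 1e23 = n * 6.022
N / 1e23 = 1.361 * 6.022
N / 1e23 = 8.195942, rounded to 4 dp:

8.1959


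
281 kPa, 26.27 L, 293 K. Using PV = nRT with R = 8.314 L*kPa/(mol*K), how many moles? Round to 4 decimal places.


PV = nRT, solve for n = PV / (RT).
PV = 281 * 26.27 = 7381.87
RT = 8.314 * 293 = 2436.002
n = 7381.87 / 2436.002
n = 3.03032181 mol, rounded to 4 dp:

3.0303 mol


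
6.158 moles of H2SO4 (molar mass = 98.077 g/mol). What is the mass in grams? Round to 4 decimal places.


mass = n * M
mass = 6.158 * 98.077
mass = 603.958166 g, rounded to 4 dp:

603.9582 g


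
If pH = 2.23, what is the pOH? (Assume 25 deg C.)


At 25 deg C, pH + pOH = 14.
pOH = 14 - pH = 14 - 2.23
pOH = 11.77:

11.77


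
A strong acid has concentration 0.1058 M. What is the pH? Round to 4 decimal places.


A strong acid dissociates completely, so [H+] equals the given concentration.
pH = -log10([H+]) = -log10(0.1058)
pH = 0.97551433, rounded to 4 dp:

0.9755


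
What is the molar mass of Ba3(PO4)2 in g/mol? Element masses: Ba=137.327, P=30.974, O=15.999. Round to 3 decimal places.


M = sum(count * atomic_mass) over atoms.
M = 3*137.327 + 2*30.974 + 8*15.999
M = 411.981 + 61.948 + 127.992
M = 601.921 g/mol, rounded to 3 dp:

601.921 g/mol


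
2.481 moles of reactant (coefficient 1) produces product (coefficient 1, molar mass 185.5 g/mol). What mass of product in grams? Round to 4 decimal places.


Use the coefficient ratio to convert reactant moles to product moles, then multiply by the product's molar mass.
moles_P = moles_R * (coeff_P / coeff_R) = 2.481 * (1/1) = 2.481
mass_P = moles_P * M_P = 2.481 * 185.5
mass_P = 460.2255 g, rounded to 4 dp:

460.2255 g


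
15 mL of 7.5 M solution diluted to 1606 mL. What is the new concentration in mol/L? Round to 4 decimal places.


Dilution: M1*V1 = M2*V2, solve for M2.
M2 = M1*V1 / V2
M2 = 7.5 * 15 / 1606
M2 = 112.5 / 1606
M2 = 0.07004981 mol/L, rounded to 4 dp:

0.0700 mol/L


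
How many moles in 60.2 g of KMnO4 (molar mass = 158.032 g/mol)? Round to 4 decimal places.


n = mass / M
n = 60.2 / 158.032
n = 0.38093551 mol, rounded to 4 dp:

0.3809 mol


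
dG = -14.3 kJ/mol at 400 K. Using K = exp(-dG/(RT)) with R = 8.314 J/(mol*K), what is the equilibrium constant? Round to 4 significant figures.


dG is in kJ/mol; multiply by 1000 to match R in J/(mol*K).
RT = 8.314 * 400 = 3325.6 J/mol
exponent = -dG*1000 / (RT) = -(-14.3*1000) / 3325.6 = 4.29997594
K = exp(4.29997594)
K = 73.698021, rounded to 4 significant figures:

73.70


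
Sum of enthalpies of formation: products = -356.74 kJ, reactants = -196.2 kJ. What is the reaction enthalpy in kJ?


dH_rxn = sum(dH_f products) - sum(dH_f reactants)
dH_rxn = -356.74 - (-196.2)
dH_rxn = -160.54 kJ:

-160.54 kJ


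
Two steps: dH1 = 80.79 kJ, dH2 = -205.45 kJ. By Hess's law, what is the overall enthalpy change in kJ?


Hess's law: enthalpy is a state function, so add the step enthalpies.
dH_total = dH1 + dH2 = 80.79 + (-205.45)
dH_total = -124.66 kJ:

-124.66 kJ


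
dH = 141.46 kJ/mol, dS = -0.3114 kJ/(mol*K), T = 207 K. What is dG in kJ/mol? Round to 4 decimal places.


Gibbs: dG = dH - T*dS (consistent units, dS already in kJ/(mol*K)).
T*dS = 207 * -0.3114 = -64.4598
dG = 141.46 - (-64.4598)
dG = 205.9198 kJ/mol, rounded to 4 dp:

205.9198 kJ/mol


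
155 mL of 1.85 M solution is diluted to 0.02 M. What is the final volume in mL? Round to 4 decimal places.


Dilution: M1*V1 = M2*V2, solve for V2.
V2 = M1*V1 / M2
V2 = 1.85 * 155 / 0.02
V2 = 286.75 / 0.02
V2 = 14337.5 mL, rounded to 4 dp:

14337.5000 mL


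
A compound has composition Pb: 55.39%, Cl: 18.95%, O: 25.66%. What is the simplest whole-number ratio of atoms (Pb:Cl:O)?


Assume 100 g of compound, divide each mass% by atomic mass to get moles, then normalize by the smallest to get a raw atom ratio.
Moles per 100 g: Pb: 55.39/207.2 = 0.2673, Cl: 18.95/35.453 = 0.5345, O: 25.66/15.999 = 1.6039
Raw ratio (divide by min = 0.2673): Pb: 1.0, Cl: 1.999, O: 6.0
Multiply by 1 to clear fractions: Pb: 1.0 ~= 1, Cl: 1.999 ~= 2, O: 6.0 ~= 6
Reduce by GCD to get the simplest whole-number ratio:

1:2:6


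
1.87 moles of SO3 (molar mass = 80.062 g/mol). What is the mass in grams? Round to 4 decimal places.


mass = n * M
mass = 1.87 * 80.062
mass = 149.71594 g, rounded to 4 dp:

149.7159 g


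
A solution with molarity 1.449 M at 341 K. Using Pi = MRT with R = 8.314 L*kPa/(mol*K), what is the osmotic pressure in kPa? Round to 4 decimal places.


Osmotic pressure (van't Hoff): Pi = M*R*T.
RT = 8.314 * 341 = 2835.074
Pi = 1.449 * 2835.074
Pi = 4108.022226 kPa, rounded to 4 dp:

4108.0222 kPa


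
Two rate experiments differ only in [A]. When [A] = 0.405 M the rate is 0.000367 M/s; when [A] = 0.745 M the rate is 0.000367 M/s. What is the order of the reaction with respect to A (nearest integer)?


Rate is proportional to [A]^n, so rate2/rate1 = ([A]2/[A]1)^n. Take logs to solve for n.
rate2/rate1 = 0.000367 / 0.000367 = 1.0
[A]2/[A]1 = 0.745 / 0.405 = 1.8395
n = ln(1.0) / ln(1.8395) = 0.0
Nearest integer order:

0


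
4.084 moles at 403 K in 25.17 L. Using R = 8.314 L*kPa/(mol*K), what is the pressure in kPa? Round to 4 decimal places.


PV = nRT, solve for P = nRT / V.
nRT = 4.084 * 8.314 * 403 = 13683.6135
P = 13683.6135 / 25.17
P = 543.6477354 kPa, rounded to 4 dp:

543.6477 kPa


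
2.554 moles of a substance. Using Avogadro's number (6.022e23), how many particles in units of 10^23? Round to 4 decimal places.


N = n * NA, then divide by 1e23 for the requested units.
N / 1e23 = n * 6.022
N / 1e23 = 2.554 * 6.022
N / 1e23 = 15.380188, rounded to 4 dp:

15.3802


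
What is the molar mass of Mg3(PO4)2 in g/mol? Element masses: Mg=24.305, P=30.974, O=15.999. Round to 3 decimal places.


M = sum(count * atomic_mass) over atoms.
M = 3*24.305 + 2*30.974 + 8*15.999
M = 72.915 + 61.948 + 127.992
M = 262.855 g/mol, rounded to 3 dp:

262.855 g/mol


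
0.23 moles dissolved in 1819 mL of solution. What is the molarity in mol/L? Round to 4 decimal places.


Convert volume to liters: V_L = V_mL / 1000.
V_L = 1819 / 1000 = 1.819 L
M = n / V_L = 0.23 / 1.819
M = 0.1264431 mol/L, rounded to 4 dp:

0.1264 mol/L


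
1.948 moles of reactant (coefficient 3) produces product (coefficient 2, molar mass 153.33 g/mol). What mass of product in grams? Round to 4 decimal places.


Use the coefficient ratio to convert reactant moles to product moles, then multiply by the product's molar mass.
moles_P = moles_R * (coeff_P / coeff_R) = 1.948 * (2/3) = 1.298667
mass_P = moles_P * M_P = 1.298667 * 153.33
mass_P = 199.12461111 g, rounded to 4 dp:

199.1246 g


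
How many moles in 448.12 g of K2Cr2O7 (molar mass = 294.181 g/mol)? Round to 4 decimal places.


n = mass / M
n = 448.12 / 294.181
n = 1.52327989 mol, rounded to 4 dp:

1.5233 mol


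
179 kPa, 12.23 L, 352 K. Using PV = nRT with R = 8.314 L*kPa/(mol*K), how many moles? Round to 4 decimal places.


PV = nRT, solve for n = PV / (RT).
PV = 179 * 12.23 = 2189.17
RT = 8.314 * 352 = 2926.528
n = 2189.17 / 2926.528
n = 0.74804342 mol, rounded to 4 dp:

0.7480 mol


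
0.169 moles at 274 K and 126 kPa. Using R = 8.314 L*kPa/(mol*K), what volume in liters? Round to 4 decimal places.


PV = nRT, solve for V = nRT / P.
nRT = 0.169 * 8.314 * 274 = 384.9881
V = 384.9881 / 126
V = 3.05546111 L, rounded to 4 dp:

3.0555 L


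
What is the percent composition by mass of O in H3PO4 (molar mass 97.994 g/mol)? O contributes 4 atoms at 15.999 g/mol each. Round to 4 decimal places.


pct = 100 * (n_elem * M_elem) / M_total
mass_contribution = 4 * 15.999 = 63.996 g/mol
pct = 100 * 63.996 / 97.994
pct = 65.30603915 %, rounded to 4 dp:

65.3060 %


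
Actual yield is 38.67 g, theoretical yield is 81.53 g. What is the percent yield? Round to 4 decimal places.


% yield = 100 * actual / theoretical
% yield = 100 * 38.67 / 81.53
% yield = 47.43039372 %, rounded to 4 dp:

47.4304 %


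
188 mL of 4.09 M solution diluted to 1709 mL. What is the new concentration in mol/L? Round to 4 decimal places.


Dilution: M1*V1 = M2*V2, solve for M2.
M2 = M1*V1 / V2
M2 = 4.09 * 188 / 1709
M2 = 768.92 / 1709
M2 = 0.44992393 mol/L, rounded to 4 dp:

0.4499 mol/L


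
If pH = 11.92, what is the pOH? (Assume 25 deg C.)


At 25 deg C, pH + pOH = 14.
pOH = 14 - pH = 14 - 11.92
pOH = 2.08:

2.08


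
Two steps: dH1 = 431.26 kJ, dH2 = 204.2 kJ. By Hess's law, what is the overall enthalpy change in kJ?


Hess's law: enthalpy is a state function, so add the step enthalpies.
dH_total = dH1 + dH2 = 431.26 + (204.2)
dH_total = 635.46 kJ:

635.46 kJ


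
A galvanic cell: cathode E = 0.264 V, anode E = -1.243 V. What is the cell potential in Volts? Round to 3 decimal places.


Standard cell potential: E_cell = E_cathode - E_anode.
E_cell = 0.264 - (-1.243)
E_cell = 1.507 V, rounded to 3 dp:

1.507 V


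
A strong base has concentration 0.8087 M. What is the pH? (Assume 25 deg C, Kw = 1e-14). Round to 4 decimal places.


A strong base dissociates completely, so [OH-] equals the given concentration.
pOH = -log10([OH-]) = -log10(0.8087) = 0.092213
pH = 14 - pOH = 14 - 0.092213
pH = 13.907787, rounded to 4 dp:

13.9078


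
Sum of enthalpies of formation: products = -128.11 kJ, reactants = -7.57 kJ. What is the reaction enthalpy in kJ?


dH_rxn = sum(dH_f products) - sum(dH_f reactants)
dH_rxn = -128.11 - (-7.57)
dH_rxn = -120.54 kJ:

-120.54 kJ


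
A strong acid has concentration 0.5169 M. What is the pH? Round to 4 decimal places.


A strong acid dissociates completely, so [H+] equals the given concentration.
pH = -log10([H+]) = -log10(0.5169)
pH = 0.28659347, rounded to 4 dp:

0.2866


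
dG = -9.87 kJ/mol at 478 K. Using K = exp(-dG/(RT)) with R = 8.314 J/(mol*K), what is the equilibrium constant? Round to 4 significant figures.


dG is in kJ/mol; multiply by 1000 to match R in J/(mol*K).
RT = 8.314 * 478 = 3974.092 J/mol
exponent = -dG*1000 / (RT) = -(-9.87*1000) / 3974.092 = 2.48358619
K = exp(2.48358619)
K = 11.984165, rounded to 4 significant figures:

11.98


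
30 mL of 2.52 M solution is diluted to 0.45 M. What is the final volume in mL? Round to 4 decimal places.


Dilution: M1*V1 = M2*V2, solve for V2.
V2 = M1*V1 / M2
V2 = 2.52 * 30 / 0.45
V2 = 75.6 / 0.45
V2 = 168.0 mL, rounded to 4 dp:

168.0000 mL


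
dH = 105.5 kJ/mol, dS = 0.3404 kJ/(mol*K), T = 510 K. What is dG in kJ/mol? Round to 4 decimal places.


Gibbs: dG = dH - T*dS (consistent units, dS already in kJ/(mol*K)).
T*dS = 510 * 0.3404 = 173.604
dG = 105.5 - (173.604)
dG = -68.104 kJ/mol, rounded to 4 dp:

-68.1040 kJ/mol


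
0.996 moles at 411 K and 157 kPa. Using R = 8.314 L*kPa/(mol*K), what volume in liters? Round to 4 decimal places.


PV = nRT, solve for V = nRT / P.
nRT = 0.996 * 8.314 * 411 = 3403.3858
V = 3403.3858 / 157
V = 21.67761656 L, rounded to 4 dp:

21.6776 L


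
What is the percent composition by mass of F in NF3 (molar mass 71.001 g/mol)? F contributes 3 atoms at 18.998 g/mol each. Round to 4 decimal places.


pct = 100 * (n_elem * M_elem) / M_total
mass_contribution = 3 * 18.998 = 56.994 g/mol
pct = 100 * 56.994 / 71.001
pct = 80.27210884 %, rounded to 4 dp:

80.2721 %


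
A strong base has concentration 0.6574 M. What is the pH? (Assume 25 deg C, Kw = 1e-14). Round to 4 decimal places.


A strong base dissociates completely, so [OH-] equals the given concentration.
pOH = -log10([OH-]) = -log10(0.6574) = 0.18217
pH = 14 - pOH = 14 - 0.18217
pH = 13.81783, rounded to 4 dp:

13.8178


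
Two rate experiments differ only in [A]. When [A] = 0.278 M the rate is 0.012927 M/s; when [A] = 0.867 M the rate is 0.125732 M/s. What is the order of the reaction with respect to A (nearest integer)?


Rate is proportional to [A]^n, so rate2/rate1 = ([A]2/[A]1)^n. Take logs to solve for n.
rate2/rate1 = 0.125732 / 0.012927 = 9.7263
[A]2/[A]1 = 0.867 / 0.278 = 3.1187
n = ln(9.7263) / ln(3.1187) = 2.0
Nearest integer order:

2


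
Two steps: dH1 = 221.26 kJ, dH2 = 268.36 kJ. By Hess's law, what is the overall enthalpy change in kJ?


Hess's law: enthalpy is a state function, so add the step enthalpies.
dH_total = dH1 + dH2 = 221.26 + (268.36)
dH_total = 489.62 kJ:

489.62 kJ


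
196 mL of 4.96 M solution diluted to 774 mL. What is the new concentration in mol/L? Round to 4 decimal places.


Dilution: M1*V1 = M2*V2, solve for M2.
M2 = M1*V1 / V2
M2 = 4.96 * 196 / 774
M2 = 972.16 / 774
M2 = 1.25602067 mol/L, rounded to 4 dp:

1.2560 mol/L


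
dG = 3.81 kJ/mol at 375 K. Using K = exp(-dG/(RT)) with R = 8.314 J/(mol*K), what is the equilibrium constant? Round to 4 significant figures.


dG is in kJ/mol; multiply by 1000 to match R in J/(mol*K).
RT = 8.314 * 375 = 3117.75 J/mol
exponent = -dG*1000 / (RT) = -(3.81*1000) / 3117.75 = -1.22203512
K = exp(-1.22203512)
K = 0.29462995, rounded to 4 significant figures:

0.2946


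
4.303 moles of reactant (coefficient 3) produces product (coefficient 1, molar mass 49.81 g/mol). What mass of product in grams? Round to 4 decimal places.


Use the coefficient ratio to convert reactant moles to product moles, then multiply by the product's molar mass.
moles_P = moles_R * (coeff_P / coeff_R) = 4.303 * (1/3) = 1.434333
mass_P = moles_P * M_P = 1.434333 * 49.81
mass_P = 71.44412673 g, rounded to 4 dp:

71.4441 g


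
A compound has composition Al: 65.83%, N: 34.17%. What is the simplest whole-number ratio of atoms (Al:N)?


Assume 100 g of compound, divide each mass% by atomic mass to get moles, then normalize by the smallest to get a raw atom ratio.
Moles per 100 g: Al: 65.83/26.982 = 2.4398, N: 34.17/14.007 = 2.4395
Raw ratio (divide by min = 2.4395): Al: 1.0, N: 1.0
Multiply by 1 to clear fractions: Al: 1.0 ~= 1, N: 1.0 ~= 1
Reduce by GCD to get the simplest whole-number ratio:

1:1


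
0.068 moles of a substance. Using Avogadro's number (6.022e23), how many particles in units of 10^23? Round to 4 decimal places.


N = n * NA, then divide by 1e23 for the requested units.
N / 1e23 = n * 6.022
N / 1e23 = 0.068 * 6.022
N / 1e23 = 0.409496, rounded to 4 dp:

0.4095


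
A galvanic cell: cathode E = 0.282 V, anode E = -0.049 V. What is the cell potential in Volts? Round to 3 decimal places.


Standard cell potential: E_cell = E_cathode - E_anode.
E_cell = 0.282 - (-0.049)
E_cell = 0.331 V, rounded to 3 dp:

0.331 V


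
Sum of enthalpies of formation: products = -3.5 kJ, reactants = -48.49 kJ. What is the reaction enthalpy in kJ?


dH_rxn = sum(dH_f products) - sum(dH_f reactants)
dH_rxn = -3.5 - (-48.49)
dH_rxn = 44.99 kJ:

44.99 kJ


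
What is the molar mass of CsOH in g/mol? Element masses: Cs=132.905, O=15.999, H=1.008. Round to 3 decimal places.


M = sum(count * atomic_mass) over atoms.
M = 1*132.905 + 1*15.999 + 1*1.008
M = 132.905 + 15.999 + 1.008
M = 149.912 g/mol, rounded to 3 dp:

149.912 g/mol


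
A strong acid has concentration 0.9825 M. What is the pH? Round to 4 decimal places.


A strong acid dissociates completely, so [H+] equals the given concentration.
pH = -log10([H+]) = -log10(0.9825)
pH = 0.00766744, rounded to 4 dp:

0.0077


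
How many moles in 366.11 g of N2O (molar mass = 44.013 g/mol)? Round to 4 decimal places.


n = mass / M
n = 366.11 / 44.013
n = 8.31822416 mol, rounded to 4 dp:

8.3182 mol


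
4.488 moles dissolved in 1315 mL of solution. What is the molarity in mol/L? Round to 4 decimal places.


Convert volume to liters: V_L = V_mL / 1000.
V_L = 1315 / 1000 = 1.315 L
M = n / V_L = 4.488 / 1.315
M = 3.41292776 mol/L, rounded to 4 dp:

3.4129 mol/L


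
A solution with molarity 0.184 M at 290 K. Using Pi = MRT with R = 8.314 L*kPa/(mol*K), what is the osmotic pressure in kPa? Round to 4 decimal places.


Osmotic pressure (van't Hoff): Pi = M*R*T.
RT = 8.314 * 290 = 2411.06
Pi = 0.184 * 2411.06
Pi = 443.63504 kPa, rounded to 4 dp:

443.6350 kPa


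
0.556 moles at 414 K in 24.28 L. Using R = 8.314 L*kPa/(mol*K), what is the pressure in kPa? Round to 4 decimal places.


PV = nRT, solve for P = nRT / V.
nRT = 0.556 * 8.314 * 414 = 1913.7498
P = 1913.7498 / 24.28
P = 78.82000824 kPa, rounded to 4 dp:

78.8200 kPa


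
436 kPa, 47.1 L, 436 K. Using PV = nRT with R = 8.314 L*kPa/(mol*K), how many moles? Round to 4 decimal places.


PV = nRT, solve for n = PV / (RT).
PV = 436 * 47.1 = 20535.6
RT = 8.314 * 436 = 3624.904
n = 20535.6 / 3624.904
n = 5.66514313 mol, rounded to 4 dp:

5.6651 mol


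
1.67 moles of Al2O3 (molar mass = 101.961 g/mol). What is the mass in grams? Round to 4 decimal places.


mass = n * M
mass = 1.67 * 101.961
mass = 170.27487 g, rounded to 4 dp:

170.2749 g


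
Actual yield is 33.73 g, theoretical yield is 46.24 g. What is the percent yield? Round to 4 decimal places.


% yield = 100 * actual / theoretical
% yield = 100 * 33.73 / 46.24
% yield = 72.94550173 %, rounded to 4 dp:

72.9455 %


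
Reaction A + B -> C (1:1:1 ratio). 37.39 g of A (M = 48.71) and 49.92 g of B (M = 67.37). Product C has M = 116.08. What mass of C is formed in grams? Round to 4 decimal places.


Find moles of each reactant; the smaller value is the limiting reagent in a 1:1:1 reaction, so moles_C equals moles of the limiter.
n_A = mass_A / M_A = 37.39 / 48.71 = 0.767604 mol
n_B = mass_B / M_B = 49.92 / 67.37 = 0.740983 mol
Limiting reagent: B (smaller), n_limiting = 0.740983 mol
mass_C = n_limiting * M_C = 0.740983 * 116.08
mass_C = 86.01330664 g, rounded to 4 dp:

86.0133 g


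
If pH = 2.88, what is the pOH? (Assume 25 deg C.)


At 25 deg C, pH + pOH = 14.
pOH = 14 - pH = 14 - 2.88
pOH = 11.12:

11.12


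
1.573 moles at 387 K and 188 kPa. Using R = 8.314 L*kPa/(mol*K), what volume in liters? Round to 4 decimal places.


PV = nRT, solve for V = nRT / P.
nRT = 1.573 * 8.314 * 387 = 5061.1558
V = 5061.1558 / 188
V = 26.92104149 L, rounded to 4 dp:

26.9210 L


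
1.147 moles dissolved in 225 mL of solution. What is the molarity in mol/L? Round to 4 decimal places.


Convert volume to liters: V_L = V_mL / 1000.
V_L = 225 / 1000 = 0.225 L
M = n / V_L = 1.147 / 0.225
M = 5.09777778 mol/L, rounded to 4 dp:

5.0978 mol/L
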